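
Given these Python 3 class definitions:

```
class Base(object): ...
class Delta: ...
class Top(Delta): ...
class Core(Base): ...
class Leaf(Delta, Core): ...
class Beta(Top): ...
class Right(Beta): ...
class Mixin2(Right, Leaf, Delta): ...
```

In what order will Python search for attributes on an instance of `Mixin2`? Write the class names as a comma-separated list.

L[Mixin2] = Mixin2 + merge(L[Right], L[Leaf], L[Delta], [Right Leaf Delta])
  take Right:  [Right Beta Top Delta object] + [Leaf Delta Core Base object] + [Delta object] + [Right Leaf Delta]
  take Beta:  [Beta Top Delta object] + [Leaf Delta Core Base object] + [Delta object] + [Leaf Delta]
  take Top:  [Top Delta object] + [Leaf Delta Core Base object] + [Delta object] + [Leaf Delta]
  take Leaf:  [Delta object] + [Leaf Delta Core Base object] + [Delta object] + [Leaf Delta]
  take Delta:  [Delta object] + [Delta Core Base object] + [Delta object] + [Delta]
  take Core:  [object] + [Core Base object] + [object]
  take Base:  [object] + [Base object] + [object]
  take object:  [object] + [object] + [object]

Mixin2, Right, Beta, Top, Leaf, Delta, Core, Base, object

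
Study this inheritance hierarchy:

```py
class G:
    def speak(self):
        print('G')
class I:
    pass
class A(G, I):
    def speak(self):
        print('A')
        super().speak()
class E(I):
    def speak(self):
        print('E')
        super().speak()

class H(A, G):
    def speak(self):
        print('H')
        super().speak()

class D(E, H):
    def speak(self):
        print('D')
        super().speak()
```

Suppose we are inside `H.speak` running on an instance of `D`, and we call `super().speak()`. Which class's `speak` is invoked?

A

L[D] = D + merge(L[E], L[H], [E H])
  take E:  [E I object] + [H A G I object] + [E H]
  take H:  [I object] + [H A G I object] + [H]
  take A:  [I object] + [A G I object]
  take G:  [I object] + [G I object]
  take I:  [I object] + [I object]
  take object:  [object] + [object]
MRO: D E H A G I object
super() in H.speak on a D instance goes to the class after H in D's MRO: A.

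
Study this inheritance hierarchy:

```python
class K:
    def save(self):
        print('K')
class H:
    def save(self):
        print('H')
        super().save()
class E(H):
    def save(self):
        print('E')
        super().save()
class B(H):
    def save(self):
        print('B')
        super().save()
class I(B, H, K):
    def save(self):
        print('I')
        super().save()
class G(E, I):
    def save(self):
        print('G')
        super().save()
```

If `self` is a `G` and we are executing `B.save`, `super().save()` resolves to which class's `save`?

H

L[G] = G + merge(L[E], L[I], [E I])
  take E:  [E H object] + [I B H K object] + [E I]
  take I:  [H object] + [I B H K object] + [I]
  take B:  [H object] + [B H K object]
  take H:  [H object] + [H K object]
  take K:  [object] + [K object]
  take object:  [object] + [object]
MRO: G E I B H K object
super() in B.save on a G instance goes to the class after B in G's MRO: H.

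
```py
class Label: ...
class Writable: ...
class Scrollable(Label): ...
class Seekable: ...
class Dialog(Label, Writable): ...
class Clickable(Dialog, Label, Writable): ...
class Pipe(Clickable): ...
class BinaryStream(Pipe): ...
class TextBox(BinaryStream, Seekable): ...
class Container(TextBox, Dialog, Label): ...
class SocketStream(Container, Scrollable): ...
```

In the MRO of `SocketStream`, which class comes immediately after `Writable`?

Seekable

L[SocketStream] = SocketStream + merge(L[Container], L[Scrollable], [Container Scrollable])
  take Container:  [Container TextBox BinaryStream Pipe Clickable Dialog Label Writable Seekable object] + [Scrollable Label object] + [Container Scrollable]
  take TextBox:  [TextBox BinaryStream Pipe Clickable Dialog Label Writable Seekable object] + [Scrollable Label object] + [Scrollable]
  take BinaryStream:  [BinaryStream Pipe Clickable Dialog Label Writable Seekable object] + [Scrollable Label object] + [Scrollable]
  take Pipe:  [Pipe Clickable Dialog Label Writable Seekable object] + [Scrollable Label object] + [Scrollable]
  take Clickable:  [Clickable Dialog Label Writable Seekable object] + [Scrollable Label object] + [Scrollable]
  take Dialog:  [Dialog Label Writable Seekable object] + [Scrollable Label object] + [Scrollable]
  take Scrollable:  [Label Writable Seekable object] + [Scrollable Label object] + [Scrollable]
  take Label:  [Label Writable Seekable object] + [Label object]
  take Writable:  [Writable Seekable object] + [object]
  take Seekable:  [Seekable object] + [object]
  take object:  [object] + [object]
MRO: SocketStream Container TextBox BinaryStream Pipe Clickable Dialog Scrollable Label Writable Seekable object
Writable is at position 9; next is Seekable.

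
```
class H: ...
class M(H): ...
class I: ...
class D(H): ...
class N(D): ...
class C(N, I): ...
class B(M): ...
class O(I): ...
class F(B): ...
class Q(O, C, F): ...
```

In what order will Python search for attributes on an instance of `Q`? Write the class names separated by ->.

Q -> O -> C -> N -> D -> F -> B -> M -> H -> I -> object

L[Q] = Q + merge(L[O], L[C], L[F], [O C F])
  take O:  [O I object] + [C N D H I object] + [F B M H object] + [O C F]
  take C:  [I object] + [C N D H I object] + [F B M H object] + [C F]
  take N:  [I object] + [N D H I object] + [F B M H object] + [F]
  take D:  [I object] + [D H I object] + [F B M H object] + [F]
  take F:  [I object] + [H I object] + [F B M H object] + [F]
  take B:  [I object] + [H I object] + [B M H object]
  take M:  [I object] + [H I object] + [M H object]
  take H:  [I object] + [H I object] + [H object]
  take I:  [I object] + [I object] + [object]
  take object:  [object] + [object] + [object]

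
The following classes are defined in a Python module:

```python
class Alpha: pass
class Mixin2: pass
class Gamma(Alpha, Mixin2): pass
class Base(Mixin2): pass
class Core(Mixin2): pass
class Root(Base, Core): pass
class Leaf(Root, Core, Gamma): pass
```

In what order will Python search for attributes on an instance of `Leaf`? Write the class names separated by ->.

Leaf -> Root -> Base -> Core -> Gamma -> Alpha -> Mixin2 -> object

L[Leaf] = Leaf + merge(L[Root], L[Core], L[Gamma], [Root Core Gamma])
  take Root:  [Root Base Core Mixin2 object] + [Core Mixin2 object] + [Gamma Alpha Mixin2 object] + [Root Core Gamma]
  take Base:  [Base Core Mixin2 object] + [Core Mixin2 object] + [Gamma Alpha Mixin2 object] + [Core Gamma]
  take Core:  [Core Mixin2 object] + [Core Mixin2 object] + [Gamma Alpha Mixin2 object] + [Core Gamma]
  take Gamma:  [Mixin2 object] + [Mixin2 object] + [Gamma Alpha Mixin2 object] + [Gamma]
  take Alpha:  [Mixin2 object] + [Mixin2 object] + [Alpha Mixin2 object]
  take Mixin2:  [Mixin2 object] + [Mixin2 object] + [Mixin2 object]
  take object:  [object] + [object] + [object]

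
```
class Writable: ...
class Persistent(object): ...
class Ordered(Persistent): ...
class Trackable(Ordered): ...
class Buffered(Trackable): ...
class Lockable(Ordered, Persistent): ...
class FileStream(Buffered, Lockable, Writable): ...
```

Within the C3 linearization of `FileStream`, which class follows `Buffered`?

L[FileStream] = FileStream + merge(L[Buffered], L[Lockable], L[Writable], [Buffered Lockable Writable])
  take Buffered:  [Buffered Trackable Ordered Persistent object] + [Lockable Ordered Persistent object] + [Writable object] + [Buffered Lockable Writable]
  take Trackable:  [Trackable Ordered Persistent object] + [Lockable Ordered Persistent object] + [Writable object] + [Lockable Writable]
  take Lockable:  [Ordered Persistent object] + [Lockable Ordered Persistent object] + [Writable object] + [Lockable Writable]
  take Ordered:  [Ordered Persistent object] + [Ordered Persistent object] + [Writable object] + [Writable]
  take Persistent:  [Persistent object] + [Persistent object] + [Writable object] + [Writable]
  take Writable:  [object] + [object] + [Writable object] + [Writable]
  take object:  [object] + [object] + [object]
MRO: FileStream Buffered Trackable Lockable Ordered Persistent Writable object
Buffered is at position 1; next is Trackable.

Trackable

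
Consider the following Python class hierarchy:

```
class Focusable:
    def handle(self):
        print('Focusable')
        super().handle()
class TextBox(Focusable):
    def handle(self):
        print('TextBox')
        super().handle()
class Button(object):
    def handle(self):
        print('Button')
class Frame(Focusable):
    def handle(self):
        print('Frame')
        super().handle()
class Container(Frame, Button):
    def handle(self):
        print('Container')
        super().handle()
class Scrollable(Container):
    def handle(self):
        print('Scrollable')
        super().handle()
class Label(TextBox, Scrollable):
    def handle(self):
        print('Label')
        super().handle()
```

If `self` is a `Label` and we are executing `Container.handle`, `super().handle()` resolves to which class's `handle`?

Frame

L[Label] = Label + merge(L[TextBox], L[Scrollable], [TextBox Scrollable])
  take TextBox:  [TextBox Focusable object] + [Scrollable Container Frame Focusable Button object] + [TextBox Scrollable]
  take Scrollable:  [Focusable object] + [Scrollable Container Frame Focusable Button object] + [Scrollable]
  take Container:  [Focusable object] + [Container Frame Focusable Button object]
  take Frame:  [Focusable object] + [Frame Focusable Button object]
  take Focusable:  [Focusable object] + [Focusable Button object]
  take Button:  [object] + [Button object]
  take object:  [object] + [object]
MRO: Label TextBox Scrollable Container Frame Focusable Button object
super() in Container.handle on a Label instance goes to the class after Container in Label's MRO: Frame.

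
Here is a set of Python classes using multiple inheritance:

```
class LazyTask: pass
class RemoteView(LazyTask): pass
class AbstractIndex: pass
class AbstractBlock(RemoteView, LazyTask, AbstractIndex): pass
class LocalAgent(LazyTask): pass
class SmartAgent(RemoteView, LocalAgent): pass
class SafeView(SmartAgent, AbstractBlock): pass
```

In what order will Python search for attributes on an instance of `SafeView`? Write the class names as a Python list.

L[SafeView] = SafeView + merge(L[SmartAgent], L[AbstractBlock], [SmartAgent AbstractBlock])
  take SmartAgent:  [SmartAgent RemoteView LocalAgent LazyTask object] + [AbstractBlock RemoteView LazyTask AbstractIndex object] + [SmartAgent AbstractBlock]
  take AbstractBlock:  [RemoteView LocalAgent LazyTask object] + [AbstractBlock RemoteView LazyTask AbstractIndex object] + [AbstractBlock]
  take RemoteView:  [RemoteView LocalAgent LazyTask object] + [RemoteView LazyTask AbstractIndex object]
  take LocalAgent:  [LocalAgent LazyTask object] + [LazyTask AbstractIndex object]
  take LazyTask:  [LazyTask object] + [LazyTask AbstractIndex object]
  take AbstractIndex:  [object] + [AbstractIndex object]
  take object:  [object] + [object]

[SafeView, SmartAgent, AbstractBlock, RemoteView, LocalAgent, LazyTask, AbstractIndex, object]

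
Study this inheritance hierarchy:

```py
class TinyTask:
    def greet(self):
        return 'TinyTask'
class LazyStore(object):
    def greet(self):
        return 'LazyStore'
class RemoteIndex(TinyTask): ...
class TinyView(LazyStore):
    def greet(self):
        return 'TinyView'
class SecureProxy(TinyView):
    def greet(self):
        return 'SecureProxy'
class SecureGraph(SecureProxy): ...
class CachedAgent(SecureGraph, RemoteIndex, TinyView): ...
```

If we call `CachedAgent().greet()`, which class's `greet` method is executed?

SecureProxy

L[CachedAgent] = CachedAgent + merge(L[SecureGraph], L[RemoteIndex], L[TinyView], [SecureGraph RemoteIndex TinyView])
  take SecureGraph:  [SecureGraph SecureProxy TinyView LazyStore object] + [RemoteIndex TinyTask object] + [TinyView LazyStore object] + [SecureGraph RemoteIndex TinyView]
  take SecureProxy:  [SecureProxy TinyView LazyStore object] + [RemoteIndex TinyTask object] + [TinyView LazyStore object] + [RemoteIndex TinyView]
  take RemoteIndex:  [TinyView LazyStore object] + [RemoteIndex TinyTask object] + [TinyView LazyStore object] + [RemoteIndex TinyView]
  take TinyView:  [TinyView LazyStore object] + [TinyTask object] + [TinyView LazyStore object] + [TinyView]
  take LazyStore:  [LazyStore object] + [TinyTask object] + [LazyStore object]
  take TinyTask:  [object] + [TinyTask object] + [object]
  take object:  [object] + [object] + [object]
MRO: CachedAgent SecureGraph SecureProxy RemoteIndex TinyView LazyStore TinyTask object
greet is defined in: LazyStore, SecureProxy, TinyTask, TinyView. First along the MRO is SecureProxy.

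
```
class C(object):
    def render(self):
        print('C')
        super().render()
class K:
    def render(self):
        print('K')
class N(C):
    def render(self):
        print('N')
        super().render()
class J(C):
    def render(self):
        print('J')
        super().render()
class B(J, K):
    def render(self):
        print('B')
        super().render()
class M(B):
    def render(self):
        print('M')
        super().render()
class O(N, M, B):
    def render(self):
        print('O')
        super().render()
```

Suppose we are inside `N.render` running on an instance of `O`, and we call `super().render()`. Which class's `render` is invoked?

M

L[O] = O + merge(L[N], L[M], L[B], [N M B])
  take N:  [N C object] + [M B J C K object] + [B J C K object] + [N M B]
  take M:  [C object] + [M B J C K object] + [B J C K object] + [M B]
  take B:  [C object] + [B J C K object] + [B J C K object] + [B]
  take J:  [C object] + [J C K object] + [J C K object]
  take C:  [C object] + [C K object] + [C K object]
  take K:  [object] + [K object] + [K object]
  take object:  [object] + [object] + [object]
MRO: O N M B J C K object
super() in N.render on a O instance goes to the class after N in O's MRO: M.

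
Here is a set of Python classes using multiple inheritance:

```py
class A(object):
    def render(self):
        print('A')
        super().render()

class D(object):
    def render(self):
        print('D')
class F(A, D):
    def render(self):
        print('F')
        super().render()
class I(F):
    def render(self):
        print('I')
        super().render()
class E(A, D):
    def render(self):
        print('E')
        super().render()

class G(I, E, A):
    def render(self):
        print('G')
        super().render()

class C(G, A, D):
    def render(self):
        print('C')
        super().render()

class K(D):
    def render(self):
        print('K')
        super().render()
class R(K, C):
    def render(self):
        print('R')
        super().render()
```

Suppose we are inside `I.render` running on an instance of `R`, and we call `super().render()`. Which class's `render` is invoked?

F

L[R] = R + merge(L[K], L[C], [K C])
  take K:  [K D object] + [C G I F E A D object] + [K C]
  take C:  [D object] + [C G I F E A D object] + [C]
  take G:  [D object] + [G I F E A D object]
  take I:  [D object] + [I F E A D object]
  take F:  [D object] + [F E A D object]
  take E:  [D object] + [E A D object]
  take A:  [D object] + [A D object]
  take D:  [D object] + [D object]
  take object:  [object] + [object]
MRO: R K C G I F E A D object
super() in I.render on a R instance goes to the class after I in R's MRO: F.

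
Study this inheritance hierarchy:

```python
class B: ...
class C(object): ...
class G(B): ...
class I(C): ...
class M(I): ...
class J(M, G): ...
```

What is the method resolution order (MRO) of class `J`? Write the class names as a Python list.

[J, M, I, C, G, B, object]

L[J] = J + merge(L[M], L[G], [M G])
  take M:  [M I C object] + [G B object] + [M G]
  take I:  [I C object] + [G B object] + [G]
  take C:  [C object] + [G B object] + [G]
  take G:  [object] + [G B object] + [G]
  take B:  [object] + [B object]
  take object:  [object] + [object]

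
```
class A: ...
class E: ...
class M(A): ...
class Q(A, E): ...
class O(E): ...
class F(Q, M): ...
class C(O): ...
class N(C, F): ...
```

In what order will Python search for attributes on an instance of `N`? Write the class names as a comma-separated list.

N, C, O, F, Q, M, A, E, object

L[N] = N + merge(L[C], L[F], [C F])
  take C:  [C O E object] + [F Q M A E object] + [C F]
  take O:  [O E object] + [F Q M A E object] + [F]
  take F:  [E object] + [F Q M A E object] + [F]
  take Q:  [E object] + [Q M A E object]
  take M:  [E object] + [M A E object]
  take A:  [E object] + [A E object]
  take E:  [E object] + [E object]
  take object:  [object] + [object]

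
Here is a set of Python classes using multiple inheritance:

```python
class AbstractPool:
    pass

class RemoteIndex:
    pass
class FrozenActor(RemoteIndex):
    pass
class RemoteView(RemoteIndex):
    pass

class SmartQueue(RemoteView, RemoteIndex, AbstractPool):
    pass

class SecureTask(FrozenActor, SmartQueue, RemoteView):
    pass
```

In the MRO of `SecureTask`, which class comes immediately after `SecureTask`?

FrozenActor

L[SecureTask] = SecureTask + merge(L[FrozenActor], L[SmartQueue], L[RemoteView], [FrozenActor SmartQueue RemoteView])
  take FrozenActor:  [FrozenActor RemoteIndex object] + [SmartQueue RemoteView RemoteIndex AbstractPool object] + [RemoteView RemoteIndex object] + [FrozenActor SmartQueue RemoteView]
  take SmartQueue:  [RemoteIndex object] + [SmartQueue RemoteView RemoteIndex AbstractPool object] + [RemoteView RemoteIndex object] + [SmartQueue RemoteView]
  take RemoteView:  [RemoteIndex object] + [RemoteView RemoteIndex AbstractPool object] + [RemoteView RemoteIndex object] + [RemoteView]
  take RemoteIndex:  [RemoteIndex object] + [RemoteIndex AbstractPool object] + [RemoteIndex object]
  take AbstractPool:  [object] + [AbstractPool object] + [object]
  take object:  [object] + [object] + [object]
MRO: SecureTask FrozenActor SmartQueue RemoteView RemoteIndex AbstractPool object
SecureTask is at position 0; next is FrozenActor.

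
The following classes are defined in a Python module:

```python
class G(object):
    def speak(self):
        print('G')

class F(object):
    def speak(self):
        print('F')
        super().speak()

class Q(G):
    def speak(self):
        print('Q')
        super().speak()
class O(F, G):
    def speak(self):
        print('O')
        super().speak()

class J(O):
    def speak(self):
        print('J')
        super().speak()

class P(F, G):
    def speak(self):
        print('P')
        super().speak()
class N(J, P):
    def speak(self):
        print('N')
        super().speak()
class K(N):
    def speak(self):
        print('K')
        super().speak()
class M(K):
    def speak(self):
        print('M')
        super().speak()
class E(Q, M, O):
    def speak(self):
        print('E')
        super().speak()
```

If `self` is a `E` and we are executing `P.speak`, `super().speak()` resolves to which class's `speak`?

L[E] = E + merge(L[Q], L[M], L[O], [Q M O])
  take Q:  [Q G object] + [M K N J O P F G object] + [O F G object] + [Q M O]
  take M:  [G object] + [M K N J O P F G object] + [O F G object] + [M O]
  take K:  [G object] + [K N J O P F G object] + [O F G object] + [O]
  take N:  [G object] + [N J O P F G object] + [O F G object] + [O]
  take J:  [G object] + [J O P F G object] + [O F G object] + [O]
  take O:  [G object] + [O P F G object] + [O F G object] + [O]
  take P:  [G object] + [P F G object] + [F G object]
  take F:  [G object] + [F G object] + [F G object]
  take G:  [G object] + [G object] + [G object]
  take object:  [object] + [object] + [object]
MRO: E Q M K N J O P F G object
super() in P.speak on a E instance goes to the class after P in E's MRO: F.

F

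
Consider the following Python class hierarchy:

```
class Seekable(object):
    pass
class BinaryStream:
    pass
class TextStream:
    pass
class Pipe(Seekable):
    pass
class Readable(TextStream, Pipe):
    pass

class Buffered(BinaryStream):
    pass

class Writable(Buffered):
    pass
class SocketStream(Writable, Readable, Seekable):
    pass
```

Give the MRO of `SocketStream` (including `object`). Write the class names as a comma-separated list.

SocketStream, Writable, Buffered, BinaryStream, Readable, TextStream, Pipe, Seekable, object

L[SocketStream] = SocketStream + merge(L[Writable], L[Readable], L[Seekable], [Writable Readable Seekable])
  take Writable:  [Writable Buffered BinaryStream object] + [Readable TextStream Pipe Seekable object] + [Seekable object] + [Writable Readable Seekable]
  take Buffered:  [Buffered BinaryStream object] + [Readable TextStream Pipe Seekable object] + [Seekable object] + [Readable Seekable]
  take BinaryStream:  [BinaryStream object] + [Readable TextStream Pipe Seekable object] + [Seekable object] + [Readable Seekable]
  take Readable:  [object] + [Readable TextStream Pipe Seekable object] + [Seekable object] + [Readable Seekable]
  take TextStream:  [object] + [TextStream Pipe Seekable object] + [Seekable object] + [Seekable]
  take Pipe:  [object] + [Pipe Seekable object] + [Seekable object] + [Seekable]
  take Seekable:  [object] + [Seekable object] + [Seekable object] + [Seekable]
  take object:  [object] + [object] + [object]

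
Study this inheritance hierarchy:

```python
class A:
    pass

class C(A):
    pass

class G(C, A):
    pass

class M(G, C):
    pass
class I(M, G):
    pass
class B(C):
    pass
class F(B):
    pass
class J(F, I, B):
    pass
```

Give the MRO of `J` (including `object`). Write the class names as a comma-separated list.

J, F, I, B, M, G, C, A, object

L[J] = J + merge(L[F], L[I], L[B], [F I B])
  take F:  [F B C A object] + [I M G C A object] + [B C A object] + [F I B]
  take I:  [B C A object] + [I M G C A object] + [B C A object] + [I B]
  take B:  [B C A object] + [M G C A object] + [B C A object] + [B]
  take M:  [C A object] + [M G C A object] + [C A object]
  take G:  [C A object] + [G C A object] + [C A object]
  take C:  [C A object] + [C A object] + [C A object]
  take A:  [A object] + [A object] + [A object]
  take object:  [object] + [object] + [object]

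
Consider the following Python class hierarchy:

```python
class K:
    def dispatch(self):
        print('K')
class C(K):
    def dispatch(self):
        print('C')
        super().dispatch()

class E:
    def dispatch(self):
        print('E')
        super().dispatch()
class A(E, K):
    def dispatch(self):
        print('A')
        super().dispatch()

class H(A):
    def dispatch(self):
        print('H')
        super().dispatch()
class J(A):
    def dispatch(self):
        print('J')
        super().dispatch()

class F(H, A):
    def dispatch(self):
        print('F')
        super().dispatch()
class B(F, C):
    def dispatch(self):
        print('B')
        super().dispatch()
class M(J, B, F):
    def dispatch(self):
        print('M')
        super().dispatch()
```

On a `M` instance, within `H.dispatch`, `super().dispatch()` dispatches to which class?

A

L[M] = M + merge(L[J], L[B], L[F], [J B F])
  take J:  [J A E K object] + [B F H A E C K object] + [F H A E K object] + [J B F]
  take B:  [A E K object] + [B F H A E C K object] + [F H A E K object] + [B F]
  take F:  [A E K object] + [F H A E C K object] + [F H A E K object] + [F]
  take H:  [A E K object] + [H A E C K object] + [H A E K object]
  take A:  [A E K object] + [A E C K object] + [A E K object]
  take E:  [E K object] + [E C K object] + [E K object]
  take C:  [K object] + [C K object] + [K object]
  take K:  [K object] + [K object] + [K object]
  take object:  [object] + [object] + [object]
MRO: M J B F H A E C K object
super() in H.dispatch on a M instance goes to the class after H in M's MRO: A.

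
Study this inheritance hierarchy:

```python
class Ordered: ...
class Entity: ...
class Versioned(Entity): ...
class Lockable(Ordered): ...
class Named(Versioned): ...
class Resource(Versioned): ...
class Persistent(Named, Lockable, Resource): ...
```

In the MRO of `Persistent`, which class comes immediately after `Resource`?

L[Persistent] = Persistent + merge(L[Named], L[Lockable], L[Resource], [Named Lockable Resource])
  take Named:  [Named Versioned Entity object] + [Lockable Ordered object] + [Resource Versioned Entity object] + [Named Lockable Resource]
  take Lockable:  [Versioned Entity object] + [Lockable Ordered object] + [Resource Versioned Entity object] + [Lockable Resource]
  take Ordered:  [Versioned Entity object] + [Ordered object] + [Resource Versioned Entity object] + [Resource]
  take Resource:  [Versioned Entity object] + [object] + [Resource Versioned Entity object] + [Resource]
  take Versioned:  [Versioned Entity object] + [object] + [Versioned Entity object]
  take Entity:  [Entity object] + [object] + [Entity object]
  take object:  [object] + [object] + [object]
MRO: Persistent Named Lockable Ordered Resource Versioned Entity object
Resource is at position 4; next is Versioned.

Versioned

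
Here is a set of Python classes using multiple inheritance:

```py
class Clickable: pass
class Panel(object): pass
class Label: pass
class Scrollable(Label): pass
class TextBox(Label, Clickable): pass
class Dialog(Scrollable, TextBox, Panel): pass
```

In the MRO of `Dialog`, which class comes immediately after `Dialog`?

L[Dialog] = Dialog + merge(L[Scrollable], L[TextBox], L[Panel], [Scrollable TextBox Panel])
  take Scrollable:  [Scrollable Label object] + [TextBox Label Clickable object] + [Panel object] + [Scrollable TextBox Panel]
  take TextBox:  [Label object] + [TextBox Label Clickable object] + [Panel object] + [TextBox Panel]
  take Label:  [Label object] + [Label Clickable object] + [Panel object] + [Panel]
  take Clickable:  [object] + [Clickable object] + [Panel object] + [Panel]
  take Panel:  [object] + [object] + [Panel object] + [Panel]
  take object:  [object] + [object] + [object]
MRO: Dialog Scrollable TextBox Label Clickable Panel object
Dialog is at position 0; next is Scrollable.

Scrollable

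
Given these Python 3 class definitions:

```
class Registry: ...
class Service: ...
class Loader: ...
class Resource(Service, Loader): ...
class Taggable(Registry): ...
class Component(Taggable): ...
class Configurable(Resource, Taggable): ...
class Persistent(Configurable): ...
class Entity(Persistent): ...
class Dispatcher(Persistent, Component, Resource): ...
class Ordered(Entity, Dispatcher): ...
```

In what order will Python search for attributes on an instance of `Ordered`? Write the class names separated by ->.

L[Ordered] = Ordered + merge(L[Entity], L[Dispatcher], [Entity Dispatcher])
  take Entity:  [Entity Persistent Configurable Resource Service Loader Taggable Registry object] + [Dispatcher Persistent Configurable Component Resource Service Loader Taggable Registry object] + [Entity Dispatcher]
  take Dispatcher:  [Persistent Configurable Resource Service Loader Taggable Registry object] + [Dispatcher Persistent Configurable Component Resource Service Loader Taggable Registry object] + [Dispatcher]
  take Persistent:  [Persistent Configurable Resource Service Loader Taggable Registry object] + [Persistent Configurable Component Resource Service Loader Taggable Registry object]
  take Configurable:  [Configurable Resource Service Loader Taggable Registry object] + [Configurable Component Resource Service Loader Taggable Registry object]
  take Component:  [Resource Service Loader Taggable Registry object] + [Component Resource Service Loader Taggable Registry object]
  take Resource:  [Resource Service Loader Taggable Registry object] + [Resource Service Loader Taggable Registry object]
  take Service:  [Service Loader Taggable Registry object] + [Service Loader Taggable Registry object]
  take Loader:  [Loader Taggable Registry object] + [Loader Taggable Registry object]
  take Taggable:  [Taggable Registry object] + [Taggable Registry object]
  take Registry:  [Registry object] + [Registry object]
  take object:  [object] + [object]

Ordered -> Entity -> Dispatcher -> Persistent -> Configurable -> Component -> Resource -> Service -> Loader -> Taggable -> Registry -> object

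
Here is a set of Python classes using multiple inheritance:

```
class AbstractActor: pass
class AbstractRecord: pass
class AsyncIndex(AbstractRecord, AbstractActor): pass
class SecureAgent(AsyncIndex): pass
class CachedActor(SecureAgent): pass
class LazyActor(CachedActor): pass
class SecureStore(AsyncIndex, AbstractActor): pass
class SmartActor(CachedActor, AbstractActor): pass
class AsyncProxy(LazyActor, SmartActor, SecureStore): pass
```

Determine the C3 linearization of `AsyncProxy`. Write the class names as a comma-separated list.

AsyncProxy, LazyActor, SmartActor, CachedActor, SecureAgent, SecureStore, AsyncIndex, AbstractRecord, AbstractActor, object

L[AsyncProxy] = AsyncProxy + merge(L[LazyActor], L[SmartActor], L[SecureStore], [LazyActor SmartActor SecureStore])
  take LazyActor:  [LazyActor CachedActor SecureAgent AsyncIndex AbstractRecord AbstractActor object] + [SmartActor CachedActor SecureAgent AsyncIndex AbstractRecord AbstractActor object] + [SecureStore AsyncIndex AbstractRecord AbstractActor object] + [LazyActor SmartActor SecureStore]
  take SmartActor:  [CachedActor SecureAgent AsyncIndex AbstractRecord AbstractActor object] + [SmartActor CachedActor SecureAgent AsyncIndex AbstractRecord AbstractActor object] + [SecureStore AsyncIndex AbstractRecord AbstractActor object] + [SmartActor SecureStore]
  take CachedActor:  [CachedActor SecureAgent AsyncIndex AbstractRecord AbstractActor object] + [CachedActor SecureAgent AsyncIndex AbstractRecord AbstractActor object] + [SecureStore AsyncIndex AbstractRecord AbstractActor object] + [SecureStore]
  take SecureAgent:  [SecureAgent AsyncIndex AbstractRecord AbstractActor object] + [SecureAgent AsyncIndex AbstractRecord AbstractActor object] + [SecureStore AsyncIndex AbstractRecord AbstractActor object] + [SecureStore]
  take SecureStore:  [AsyncIndex AbstractRecord AbstractActor object] + [AsyncIndex AbstractRecord AbstractActor object] + [SecureStore AsyncIndex AbstractRecord AbstractActor object] + [SecureStore]
  take AsyncIndex:  [AsyncIndex AbstractRecord AbstractActor object] + [AsyncIndex AbstractRecord AbstractActor object] + [AsyncIndex AbstractRecord AbstractActor object]
  take AbstractRecord:  [AbstractRecord AbstractActor object] + [AbstractRecord AbstractActor object] + [AbstractRecord AbstractActor object]
  take AbstractActor:  [AbstractActor object] + [AbstractActor object] + [AbstractActor object]
  take object:  [object] + [object] + [object]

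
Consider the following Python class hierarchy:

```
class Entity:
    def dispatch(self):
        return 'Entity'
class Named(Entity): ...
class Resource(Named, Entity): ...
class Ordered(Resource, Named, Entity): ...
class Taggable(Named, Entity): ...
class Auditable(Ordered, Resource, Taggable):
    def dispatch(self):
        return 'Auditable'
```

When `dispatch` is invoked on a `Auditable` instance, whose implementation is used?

Auditable

L[Auditable] = Auditable + merge(L[Ordered], L[Resource], L[Taggable], [Ordered Resource Taggable])
  take Ordered:  [Ordered Resource Named Entity object] + [Resource Named Entity object] + [Taggable Named Entity object] + [Ordered Resource Taggable]
  take Resource:  [Resource Named Entity object] + [Resource Named Entity object] + [Taggable Named Entity object] + [Resource Taggable]
  take Taggable:  [Named Entity object] + [Named Entity object] + [Taggable Named Entity object] + [Taggable]
  take Named:  [Named Entity object] + [Named Entity object] + [Named Entity object]
  take Entity:  [Entity object] + [Entity object] + [Entity object]
  take object:  [object] + [object] + [object]
MRO: Auditable Ordered Resource Taggable Named Entity object
dispatch is defined in: Auditable, Entity. First along the MRO is Auditable.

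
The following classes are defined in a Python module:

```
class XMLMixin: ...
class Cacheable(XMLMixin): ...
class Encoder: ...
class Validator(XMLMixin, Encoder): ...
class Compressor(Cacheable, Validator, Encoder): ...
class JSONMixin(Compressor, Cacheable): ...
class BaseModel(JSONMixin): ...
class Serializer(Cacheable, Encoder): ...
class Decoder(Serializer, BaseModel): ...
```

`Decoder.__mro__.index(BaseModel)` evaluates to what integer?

L[Decoder] = Decoder + merge(L[Serializer], L[BaseModel], [Serializer BaseModel])
  take Serializer:  [Serializer Cacheable XMLMixin Encoder object] + [BaseModel JSONMixin Compressor Cacheable Validator XMLMixin Encoder object] + [Serializer BaseModel]
  take BaseModel:  [Cacheable XMLMixin Encoder object] + [BaseModel JSONMixin Compressor Cacheable Validator XMLMixin Encoder object] + [BaseModel]
  take JSONMixin:  [Cacheable XMLMixin Encoder object] + [JSONMixin Compressor Cacheable Validator XMLMixin Encoder object]
  take Compressor:  [Cacheable XMLMixin Encoder object] + [Compressor Cacheable Validator XMLMixin Encoder object]
  take Cacheable:  [Cacheable XMLMixin Encoder object] + [Cacheable Validator XMLMixin Encoder object]
  take Validator:  [XMLMixin Encoder object] + [Validator XMLMixin Encoder object]
  take XMLMixin:  [XMLMixin Encoder object] + [XMLMixin Encoder object]
  take Encoder:  [Encoder object] + [Encoder object]
  take object:  [object] + [object]
MRO: Decoder Serializer BaseModel JSONMixin Compressor Cacheable Validator XMLMixin Encoder object
BaseModel sits at index 2.

2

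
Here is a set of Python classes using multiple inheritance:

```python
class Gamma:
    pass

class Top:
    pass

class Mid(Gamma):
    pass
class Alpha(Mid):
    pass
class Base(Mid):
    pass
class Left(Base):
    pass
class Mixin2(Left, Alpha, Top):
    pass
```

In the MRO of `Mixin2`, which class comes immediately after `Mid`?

Gamma

L[Mixin2] = Mixin2 + merge(L[Left], L[Alpha], L[Top], [Left Alpha Top])
  take Left:  [Left Base Mid Gamma object] + [Alpha Mid Gamma object] + [Top object] + [Left Alpha Top]
  take Base:  [Base Mid Gamma object] + [Alpha Mid Gamma object] + [Top object] + [Alpha Top]
  take Alpha:  [Mid Gamma object] + [Alpha Mid Gamma object] + [Top object] + [Alpha Top]
  take Mid:  [Mid Gamma object] + [Mid Gamma object] + [Top object] + [Top]
  take Gamma:  [Gamma object] + [Gamma object] + [Top object] + [Top]
  take Top:  [object] + [object] + [Top object] + [Top]
  take object:  [object] + [object] + [object]
MRO: Mixin2 Left Base Alpha Mid Gamma Top object
Mid is at position 4; next is Gamma.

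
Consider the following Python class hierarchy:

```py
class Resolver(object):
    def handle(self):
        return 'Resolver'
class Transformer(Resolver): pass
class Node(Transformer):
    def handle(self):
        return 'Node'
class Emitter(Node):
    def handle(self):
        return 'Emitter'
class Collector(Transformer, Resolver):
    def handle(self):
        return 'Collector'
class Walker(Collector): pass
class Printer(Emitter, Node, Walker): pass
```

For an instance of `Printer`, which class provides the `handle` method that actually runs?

Emitter

L[Printer] = Printer + merge(L[Emitter], L[Node], L[Walker], [Emitter Node Walker])
  take Emitter:  [Emitter Node Transformer Resolver object] + [Node Transformer Resolver object] + [Walker Collector Transformer Resolver object] + [Emitter Node Walker]
  take Node:  [Node Transformer Resolver object] + [Node Transformer Resolver object] + [Walker Collector Transformer Resolver object] + [Node Walker]
  take Walker:  [Transformer Resolver object] + [Transformer Resolver object] + [Walker Collector Transformer Resolver object] + [Walker]
  take Collector:  [Transformer Resolver object] + [Transformer Resolver object] + [Collector Transformer Resolver object]
  take Transformer:  [Transformer Resolver object] + [Transformer Resolver object] + [Transformer Resolver object]
  take Resolver:  [Resolver object] + [Resolver object] + [Resolver object]
  take object:  [object] + [object] + [object]
MRO: Printer Emitter Node Walker Collector Transformer Resolver object
handle is defined in: Collector, Emitter, Node, Resolver. First along the MRO is Emitter.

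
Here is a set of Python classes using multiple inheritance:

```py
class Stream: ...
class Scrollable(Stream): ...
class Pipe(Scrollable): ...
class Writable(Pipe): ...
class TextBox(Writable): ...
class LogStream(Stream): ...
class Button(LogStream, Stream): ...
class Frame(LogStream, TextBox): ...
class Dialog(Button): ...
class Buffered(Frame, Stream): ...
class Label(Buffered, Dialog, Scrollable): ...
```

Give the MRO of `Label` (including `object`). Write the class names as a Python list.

L[Label] = Label + merge(L[Buffered], L[Dialog], L[Scrollable], [Buffered Dialog Scrollable])
  take Buffered:  [Buffered Frame LogStream TextBox Writable Pipe Scrollable Stream object] + [Dialog Button LogStream Stream object] + [Scrollable Stream object] + [Buffered Dialog Scrollable]
  take Frame:  [Frame LogStream TextBox Writable Pipe Scrollable Stream object] + [Dialog Button LogStream Stream object] + [Scrollable Stream object] + [Dialog Scrollable]
  take Dialog:  [LogStream TextBox Writable Pipe Scrollable Stream object] + [Dialog Button LogStream Stream object] + [Scrollable Stream object] + [Dialog Scrollable]
  take Button:  [LogStream TextBox Writable Pipe Scrollable Stream object] + [Button LogStream Stream object] + [Scrollable Stream object] + [Scrollable]
  take LogStream:  [LogStream TextBox Writable Pipe Scrollable Stream object] + [LogStream Stream object] + [Scrollable Stream object] + [Scrollable]
  take TextBox:  [TextBox Writable Pipe Scrollable Stream object] + [Stream object] + [Scrollable Stream object] + [Scrollable]
  take Writable:  [Writable Pipe Scrollable Stream object] + [Stream object] + [Scrollable Stream object] + [Scrollable]
  take Pipe:  [Pipe Scrollable Stream object] + [Stream object] + [Scrollable Stream object] + [Scrollable]
  take Scrollable:  [Scrollable Stream object] + [Stream object] + [Scrollable Stream object] + [Scrollable]
  take Stream:  [Stream object] + [Stream object] + [Stream object]
  take object:  [object] + [object] + [object]

[Label, Buffered, Frame, Dialog, Button, LogStream, TextBox, Writable, Pipe, Scrollable, Stream, object]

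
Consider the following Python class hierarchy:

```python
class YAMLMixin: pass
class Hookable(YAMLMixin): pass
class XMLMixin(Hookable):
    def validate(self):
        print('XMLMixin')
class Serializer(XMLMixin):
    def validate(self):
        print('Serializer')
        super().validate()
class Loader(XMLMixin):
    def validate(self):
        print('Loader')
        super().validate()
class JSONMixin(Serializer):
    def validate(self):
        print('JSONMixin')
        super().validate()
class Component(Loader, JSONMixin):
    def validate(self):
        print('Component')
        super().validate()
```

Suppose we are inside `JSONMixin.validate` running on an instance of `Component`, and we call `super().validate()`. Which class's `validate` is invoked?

Serializer

L[Component] = Component + merge(L[Loader], L[JSONMixin], [Loader JSONMixin])
  take Loader:  [Loader XMLMixin Hookable YAMLMixin object] + [JSONMixin Serializer XMLMixin Hookable YAMLMixin object] + [Loader JSONMixin]
  take JSONMixin:  [XMLMixin Hookable YAMLMixin object] + [JSONMixin Serializer XMLMixin Hookable YAMLMixin object] + [JSONMixin]
  take Serializer:  [XMLMixin Hookable YAMLMixin object] + [Serializer XMLMixin Hookable YAMLMixin object]
  take XMLMixin:  [XMLMixin Hookable YAMLMixin object] + [XMLMixin Hookable YAMLMixin object]
  take Hookable:  [Hookable YAMLMixin object] + [Hookable YAMLMixin object]
  take YAMLMixin:  [YAMLMixin object] + [YAMLMixin object]
  take object:  [object] + [object]
MRO: Component Loader JSONMixin Serializer XMLMixin Hookable YAMLMixin object
super() in JSONMixin.validate on a Component instance goes to the class after JSONMixin in Component's MRO: Serializer.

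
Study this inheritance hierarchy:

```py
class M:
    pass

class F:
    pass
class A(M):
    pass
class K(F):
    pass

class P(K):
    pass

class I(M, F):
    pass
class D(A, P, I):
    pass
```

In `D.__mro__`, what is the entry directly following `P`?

L[D] = D + merge(L[A], L[P], L[I], [A P I])
  take A:  [A M object] + [P K F object] + [I M F object] + [A P I]
  take P:  [M object] + [P K F object] + [I M F object] + [P I]
  take K:  [M object] + [K F object] + [I M F object] + [I]
  take I:  [M object] + [F object] + [I M F object] + [I]
  take M:  [M object] + [F object] + [M F object]
  take F:  [object] + [F object] + [F object]
  take object:  [object] + [object] + [object]
MRO: D A P K I M F object
P is at position 2; next is K.

K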